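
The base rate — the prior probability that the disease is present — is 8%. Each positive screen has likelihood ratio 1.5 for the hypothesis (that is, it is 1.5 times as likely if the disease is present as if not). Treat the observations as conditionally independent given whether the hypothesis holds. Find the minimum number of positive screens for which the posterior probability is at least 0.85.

11

Prior odds: 0.08 ÷ 0.92 = 2/23.
Likelihood ratio per positive screen = 1.5.
Target posterior odds = 0.85/0.15 = 17/3.
Need (2/23) × 1.5ⁿ ≥ 17/3, i.e. 1.5ⁿ ≥ 391/6.
1.5¹⁰ = 59049/1024 falls short of 391/6 but 1.5¹¹ = 177147/2048 reaches it, so n = 11.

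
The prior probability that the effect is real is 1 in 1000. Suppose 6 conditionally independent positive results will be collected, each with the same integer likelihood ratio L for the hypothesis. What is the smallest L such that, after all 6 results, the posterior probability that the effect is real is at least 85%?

5

Prior odds = 0.001/0.999 = 1/999.
Target odds = 0.85/0.15 = 17/3.
Need L⁶ ≥ 17/3 ÷ (1/999) = 5661.
4⁶ = 4096 < 5661 ≤ 15625 = 5⁶, so L = 5.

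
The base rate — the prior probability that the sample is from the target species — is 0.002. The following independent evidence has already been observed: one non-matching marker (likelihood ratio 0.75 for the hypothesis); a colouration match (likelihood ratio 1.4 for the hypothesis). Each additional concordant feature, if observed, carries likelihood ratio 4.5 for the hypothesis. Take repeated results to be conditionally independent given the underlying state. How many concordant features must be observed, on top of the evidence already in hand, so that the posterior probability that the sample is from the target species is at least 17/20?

Prior odds = 0.002/0.998 = 1/499.
Combined Bayes factor of the evidence already in hand = 0.75 × 1.4 = 1.05.
Odds after that evidence = (1/499) × 1.05 = 21/9980.
Target odds = 0.85/0.15 = 17/3.
Need 4.5ⁿ ≥ 17/3 ÷ (21/9980) = 169660/63.
4.5⁵ = 1845.28125 falls short of 169660/63 but 4.5⁶ = 8303.765625 reaches it, so n = 6.

6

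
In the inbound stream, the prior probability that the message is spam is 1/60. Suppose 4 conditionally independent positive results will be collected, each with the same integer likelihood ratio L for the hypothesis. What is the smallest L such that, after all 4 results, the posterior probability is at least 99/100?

Prior odds = (1/60)/(59/60) = 1/59.
Target odds = 0.99/0.01 = 99.
Need L⁴ ≥ 99 ÷ (1/59) = 5841.
8⁴ = 4096 < 5841 ≤ 6561 = 9⁴, so L = 9.

9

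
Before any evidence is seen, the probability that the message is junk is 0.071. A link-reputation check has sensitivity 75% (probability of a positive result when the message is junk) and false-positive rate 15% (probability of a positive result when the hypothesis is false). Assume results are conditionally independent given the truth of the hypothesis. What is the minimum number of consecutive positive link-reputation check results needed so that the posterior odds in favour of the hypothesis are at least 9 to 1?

Prior odds: 0.071 ÷ 0.929 = 71/929.
Likelihood ratio of a positive result = 0.75/0.15 = 5.
Target odds = 9.
Require 5ⁿ ≥ 9 ÷ (71/929) = 8361/71.
5² = 25 falls short of 8361/71 but 5³ = 125 reaches it, so n = 3.

3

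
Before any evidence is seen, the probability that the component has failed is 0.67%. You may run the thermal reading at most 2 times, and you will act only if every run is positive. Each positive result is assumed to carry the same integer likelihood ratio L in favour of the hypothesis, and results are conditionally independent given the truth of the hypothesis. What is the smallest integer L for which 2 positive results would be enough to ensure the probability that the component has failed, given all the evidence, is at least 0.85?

29

Prior odds = 0.0067/0.9933 = 67/9933.
Target odds = 0.85/0.15 = 17/3.
Need L² ≥ 17/3 ÷ (67/9933) = 56287/67.
28² = 784 < 56287/67 ≤ 841 = 29², so L = 29.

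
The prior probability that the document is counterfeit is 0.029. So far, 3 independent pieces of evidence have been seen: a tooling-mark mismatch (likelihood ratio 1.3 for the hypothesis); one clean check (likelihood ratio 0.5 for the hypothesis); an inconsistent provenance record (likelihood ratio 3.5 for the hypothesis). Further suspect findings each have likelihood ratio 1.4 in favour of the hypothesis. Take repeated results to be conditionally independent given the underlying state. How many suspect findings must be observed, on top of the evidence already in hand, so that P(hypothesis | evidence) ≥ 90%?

15

Prior odds = 0.029/0.971 = 29/971.
Combined Bayes factor of the evidence already in hand = 1.3 × 0.5 × 3.5 = 2.275.
Odds after that evidence = (29/971) × 2.275 = 2639/38840.
Target odds = 0.9/0.1 = 9.
Need 1.4ⁿ ≥ 9 ÷ (2639/38840) = 349560/2639.
1.4¹⁴ ≈111.12 falls short of 349560/2639 but 1.4¹⁵ ≈155.568 reaches it, so n = 15.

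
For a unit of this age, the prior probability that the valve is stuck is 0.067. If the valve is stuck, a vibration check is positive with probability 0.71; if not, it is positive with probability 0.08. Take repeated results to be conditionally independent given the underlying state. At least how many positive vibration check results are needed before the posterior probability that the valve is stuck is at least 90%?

Prior odds: 0.067 ÷ 0.933 = 67/933.
Likelihood ratio of a positive = 0.71/0.08 = 8.875.
Target posterior odds = 0.9/0.1 = 9.
Require 8.875ⁿ ≥ 9 ÷ (67/933) = 8397/67.
8.875² = 78.765625 falls short of 8397/67 but 8.875³ = 357911/512 reaches it, so n = 3.

3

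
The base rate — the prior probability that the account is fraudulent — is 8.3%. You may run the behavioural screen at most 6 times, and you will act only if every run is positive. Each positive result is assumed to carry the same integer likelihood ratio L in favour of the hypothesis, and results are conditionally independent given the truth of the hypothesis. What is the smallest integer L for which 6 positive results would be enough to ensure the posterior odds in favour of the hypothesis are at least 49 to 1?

3

Prior odds = 0.083/0.917 = 83/917.
Target odds = 49.
Need L⁶ ≥ 49 ÷ (83/917) = 44933/83.
2⁶ = 64 < 44933/83 ≤ 729 = 3⁶, so L = 3.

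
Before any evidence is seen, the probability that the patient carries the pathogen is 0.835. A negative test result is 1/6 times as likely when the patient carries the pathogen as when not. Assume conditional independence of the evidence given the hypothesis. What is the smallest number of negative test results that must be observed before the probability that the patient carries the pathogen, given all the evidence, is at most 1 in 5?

Prior odds: 0.835 ÷ 0.165 = 167/33.
Likelihood ratio per negative test result = 1/6.
Target posterior odds = 0.2/0.8 = 0.25.
Need (167/33) × (1/6)ⁿ ≤ 0.25, i.e. (1/6)ⁿ ≤ 33/668.
(1/6)¹ = 1/6 is still above 33/668 but (1/6)² = 1/36 is at or below it, so n = 2.

2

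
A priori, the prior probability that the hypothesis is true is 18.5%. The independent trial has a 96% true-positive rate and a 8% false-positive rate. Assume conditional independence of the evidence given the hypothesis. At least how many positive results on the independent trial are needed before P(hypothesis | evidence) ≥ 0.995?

3

Prior odds = 0.185/0.815 = 37/163.
Likelihood ratio of a positive result = 0.96/0.08 = 12.
Target odds: 0.995 ÷ 0.005 = 199.
Require 12ⁿ ≥ 199 ÷ (37/163) = 32437/37.
12² = 144 falls short of 32437/37 but 12³ = 1728 reaches it, so n = 3.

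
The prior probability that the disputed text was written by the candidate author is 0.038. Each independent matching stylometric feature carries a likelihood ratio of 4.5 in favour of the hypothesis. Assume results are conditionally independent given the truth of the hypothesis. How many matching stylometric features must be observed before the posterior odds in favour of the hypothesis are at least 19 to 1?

Prior odds: 0.038 ÷ 0.962 = 19/481.
Likelihood ratio per matching stylometric feature = 4.5.
Target odds = 19.
Require 4.5ⁿ ≥ 19 ÷ (19/481) = 481.
4.5⁴ = 410.0625 falls short of 481 but 4.5⁵ = 1845.28125 reaches it, so n = 5.

5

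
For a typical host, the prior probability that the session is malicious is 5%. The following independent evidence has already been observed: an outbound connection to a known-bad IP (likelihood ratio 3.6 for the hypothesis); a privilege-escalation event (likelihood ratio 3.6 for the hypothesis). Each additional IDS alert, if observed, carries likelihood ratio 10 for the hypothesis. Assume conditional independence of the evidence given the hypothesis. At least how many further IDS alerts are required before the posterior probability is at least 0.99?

Prior odds = 0.05/0.95 = 1/19.
Combined Bayes factor of the evidence already in hand = 3.6 × 3.6 = 12.96.
Odds after that evidence = (1/19) × 12.96 = 324/475.
Target odds = 0.99/0.01 = 99.
Need 10ⁿ ≥ 99 ÷ (324/475) = 5225/36.
10² = 100 falls short of 5225/36 but 10³ = 1000 reaches it, so n = 3.

3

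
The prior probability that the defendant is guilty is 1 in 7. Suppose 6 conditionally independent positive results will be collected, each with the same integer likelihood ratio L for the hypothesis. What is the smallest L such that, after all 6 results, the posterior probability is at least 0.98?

3

Prior odds = (1/7)/(6/7) = 1/6.
Target odds = 0.98/0.02 = 49.
Need L⁶ ≥ 49 ÷ (1/6) = 294.
2⁶ = 64 < 294 ≤ 729 = 3⁶, so L = 3.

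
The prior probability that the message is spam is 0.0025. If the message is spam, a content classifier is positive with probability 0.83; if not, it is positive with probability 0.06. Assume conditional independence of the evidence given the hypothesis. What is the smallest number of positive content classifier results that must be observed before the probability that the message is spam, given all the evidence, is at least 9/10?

Prior odds: 0.0025 ÷ 0.9975 = 1/399.
Likelihood ratio of a positive = 0.83/0.06 = 83/6.
Target posterior odds = 0.9/0.1 = 9.
Need (1/399) × (83/6)ⁿ ≥ 9, i.e. (83/6)ⁿ ≥ 3591.
(83/6)³ = 571787/216 falls short of 3591 but (83/6)⁴ = 47458321/1296 reaches it, so n = 4.

4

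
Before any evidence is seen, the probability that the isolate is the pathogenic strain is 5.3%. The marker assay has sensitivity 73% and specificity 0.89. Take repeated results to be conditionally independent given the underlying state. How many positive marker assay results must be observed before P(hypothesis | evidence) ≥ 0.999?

6

Prior odds: 0.053 ÷ 0.947 = 53/947.
False-positive rate = 1 − 0.89 = 0.11; likelihood ratio of a positive = 0.73/0.11 = 73/11.
Target posterior odds = 0.999/0.001 = 999.
Require (73/11)ⁿ ≥ 999 ÷ (53/947) = 946053/53.
(73/11)⁵ ≈12872.1 falls short of 946053/53 but (73/11)⁶ ≈85424.2 reaches it, so n = 6.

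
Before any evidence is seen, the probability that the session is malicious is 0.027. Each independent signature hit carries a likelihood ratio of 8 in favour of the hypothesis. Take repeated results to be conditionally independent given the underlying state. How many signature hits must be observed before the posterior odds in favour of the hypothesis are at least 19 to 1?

4

Prior odds = 0.027/0.973 = 27/973.
Likelihood ratio per signature hit = 8.
Target odds = 19.
Require 8ⁿ ≥ 19 ÷ (27/973) = 18487/27.
8³ = 512 falls short of 18487/27 but 8⁴ = 4096 reaches it, so n = 4.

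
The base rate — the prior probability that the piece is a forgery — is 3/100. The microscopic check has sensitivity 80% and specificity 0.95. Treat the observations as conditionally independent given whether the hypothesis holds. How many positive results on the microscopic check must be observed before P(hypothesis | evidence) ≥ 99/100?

Prior odds = 0.03/0.97 = 3/97.
False-positive rate = 1 − 0.95 = 0.05; likelihood ratio of a positive = 0.8/0.05 = 16.
Target odds: 0.99 ÷ 0.01 = 99.
Need (3/97) × 16ⁿ ≥ 99, i.e. 16ⁿ ≥ 3201.
16² = 256 falls short of 3201 but 16³ = 4096 reaches it, so n = 3.

3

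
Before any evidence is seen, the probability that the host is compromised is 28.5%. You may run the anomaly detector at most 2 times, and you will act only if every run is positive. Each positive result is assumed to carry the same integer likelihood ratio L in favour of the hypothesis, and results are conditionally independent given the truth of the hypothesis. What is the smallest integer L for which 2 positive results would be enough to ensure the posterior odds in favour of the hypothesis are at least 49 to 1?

12

Prior odds = 0.285/0.715 = 57/143.
Target odds = 49.
Need L² ≥ 49 ÷ (57/143) = 7007/57.
11² = 121 < 7007/57 ≤ 144 = 12², so L = 12.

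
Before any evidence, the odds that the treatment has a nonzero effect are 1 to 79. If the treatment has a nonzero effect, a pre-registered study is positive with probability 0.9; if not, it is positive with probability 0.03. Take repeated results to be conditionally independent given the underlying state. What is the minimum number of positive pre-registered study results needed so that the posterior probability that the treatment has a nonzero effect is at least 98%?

3

Prior odds = 1/79.
Likelihood ratio of a positive = 0.9/0.03 = 30.
Target odds: 0.98 ÷ 0.02 = 49.
Require 30ⁿ ≥ 49 ÷ (1/79) = 3871.
30² = 900 falls short of 3871 but 30³ = 27000 reaches it, so n = 3.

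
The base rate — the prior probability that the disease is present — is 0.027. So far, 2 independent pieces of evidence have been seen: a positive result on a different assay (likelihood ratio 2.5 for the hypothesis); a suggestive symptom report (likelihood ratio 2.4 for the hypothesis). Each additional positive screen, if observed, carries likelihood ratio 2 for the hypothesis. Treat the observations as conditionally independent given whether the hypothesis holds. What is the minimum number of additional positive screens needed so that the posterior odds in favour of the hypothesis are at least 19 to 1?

Prior odds = 0.027/0.973 = 27/973.
Combined Bayes factor of the evidence already in hand = 2.5 × 2.4 = 6.
Odds after that evidence = (27/973) × 6 = 162/973.
Target odds = 19.
Need 2ⁿ ≥ 19 ÷ (162/973) = 18487/162.
2⁶ = 64 falls short of 18487/162 but 2⁷ = 128 reaches it, so n = 7.

7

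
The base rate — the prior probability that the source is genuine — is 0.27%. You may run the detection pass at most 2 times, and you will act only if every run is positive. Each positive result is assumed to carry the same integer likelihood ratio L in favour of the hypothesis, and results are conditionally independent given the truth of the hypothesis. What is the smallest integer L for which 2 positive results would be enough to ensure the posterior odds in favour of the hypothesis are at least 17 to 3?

Prior odds = 0.0027/0.9973 = 27/9973.
Target odds = 17/3.
Need L² ≥ 17/3 ÷ (27/9973) = 169541/81.
45² = 2025 < 169541/81 ≤ 2116 = 46², so L = 46.

46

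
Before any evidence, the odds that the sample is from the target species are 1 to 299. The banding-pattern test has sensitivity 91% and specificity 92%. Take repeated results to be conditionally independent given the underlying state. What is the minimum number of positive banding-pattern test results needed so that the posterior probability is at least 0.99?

Prior odds = 1/299.
False-positive rate = 1 − 0.92 = 0.08; likelihood ratio of a positive = 0.91/0.08 = 11.375.
Target posterior odds = 0.99/0.01 = 99.
Require 11.375ⁿ ≥ 99 ÷ (1/299) = 29601.
11.375⁴ = 68574961/4096 falls short of 29601 but 11.375⁵ ≈190439 reaches it, so n = 5.

5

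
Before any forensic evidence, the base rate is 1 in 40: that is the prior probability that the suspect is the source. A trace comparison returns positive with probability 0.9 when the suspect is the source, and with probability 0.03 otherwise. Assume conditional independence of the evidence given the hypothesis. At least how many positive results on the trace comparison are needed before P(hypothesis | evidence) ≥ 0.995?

3

Prior odds: 0.025 ÷ 0.975 = 1/39.
Likelihood ratio of a positive result = 0.9/0.03 = 30.
Target posterior odds = 0.995/0.005 = 199.
Require 30ⁿ ≥ 199 ÷ (1/39) = 7761.
30² = 900 falls short of 7761 but 30³ = 27000 reaches it, so n = 3.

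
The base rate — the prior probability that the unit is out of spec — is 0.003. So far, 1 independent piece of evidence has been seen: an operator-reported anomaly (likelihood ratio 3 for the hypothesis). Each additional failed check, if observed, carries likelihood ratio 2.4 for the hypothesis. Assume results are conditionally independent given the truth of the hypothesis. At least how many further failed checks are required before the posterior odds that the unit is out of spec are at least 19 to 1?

9

Prior odds = 0.003/0.997 = 3/997.
Bayes factor of the evidence already in hand = 3.
Odds after that evidence = (3/997) × 3 = 9/997.
Target odds = 19.
Need 2.4ⁿ ≥ 19 ÷ (9/997) = 18943/9.
2.4⁸ = 429981696/390625 falls short of 18943/9 but 2.4⁹ ≈2641.81 reaches it, so n = 9.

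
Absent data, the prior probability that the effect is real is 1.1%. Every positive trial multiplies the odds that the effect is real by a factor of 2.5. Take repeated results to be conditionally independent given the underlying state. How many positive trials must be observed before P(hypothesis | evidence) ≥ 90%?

Prior odds = 0.011/0.989 = 11/989.
Likelihood ratio per positive trial = 2.5.
Target odds: 0.9 ÷ 0.1 = 9.
Need (11/989) × 2.5ⁿ ≥ 9, i.e. 2.5ⁿ ≥ 8901/11.
2.5⁷ = 610.3515625 falls short of 8901/11 but 2.5⁸ = 390625/256 reaches it, so n = 8.

8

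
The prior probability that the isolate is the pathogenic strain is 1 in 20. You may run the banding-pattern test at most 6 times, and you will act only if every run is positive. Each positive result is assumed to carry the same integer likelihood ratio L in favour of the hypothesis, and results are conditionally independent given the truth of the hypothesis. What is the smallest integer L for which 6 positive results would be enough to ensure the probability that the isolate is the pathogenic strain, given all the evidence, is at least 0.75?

Prior odds = 0.05/0.95 = 1/19.
Target odds = 0.75/0.25 = 3.
Need L⁶ ≥ 3 ÷ (1/19) = 57.
1⁶ = 1 < 57 ≤ 64 = 2⁶, so L = 2.

2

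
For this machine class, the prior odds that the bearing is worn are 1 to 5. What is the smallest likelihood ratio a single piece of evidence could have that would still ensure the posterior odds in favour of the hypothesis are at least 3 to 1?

15

Prior odds = 0.2.
Target odds = 3.
Required Bayes factor = 3 ÷ 0.2 = 15.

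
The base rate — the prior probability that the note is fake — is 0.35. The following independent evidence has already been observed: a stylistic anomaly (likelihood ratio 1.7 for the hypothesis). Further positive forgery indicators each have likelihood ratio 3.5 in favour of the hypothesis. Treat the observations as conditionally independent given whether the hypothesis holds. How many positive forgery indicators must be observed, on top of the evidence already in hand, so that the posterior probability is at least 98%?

4

Prior odds = 0.35/0.65 = 7/13.
Bayes factor of the evidence already in hand = 1.7.
Odds after that evidence = (7/13) × 1.7 = 119/130.
Target odds = 0.98/0.02 = 49.
Need 3.5ⁿ ≥ 49 ÷ (119/130) = 910/17.
3.5³ = 42.875 falls short of 910/17 but 3.5⁴ = 150.0625 reaches it, so n = 4.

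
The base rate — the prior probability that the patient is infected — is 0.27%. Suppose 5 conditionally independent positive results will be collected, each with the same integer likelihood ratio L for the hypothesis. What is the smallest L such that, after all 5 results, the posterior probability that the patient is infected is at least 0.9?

Prior odds = 0.0027/0.9973 = 27/9973.
Target odds = 0.9/0.1 = 9.
Need L⁵ ≥ 9 ÷ (27/9973) = 9973/3.
5⁵ = 3125 < 9973/3 ≤ 7776 = 6⁵, so L = 6.

6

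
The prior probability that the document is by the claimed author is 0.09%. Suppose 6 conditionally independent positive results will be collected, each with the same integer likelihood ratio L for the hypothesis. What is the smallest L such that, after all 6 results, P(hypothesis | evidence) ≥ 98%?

Prior odds = 0.0009/0.9991 = 9/9991.
Target odds = 0.98/0.02 = 49.
Need L⁶ ≥ 49 ÷ (9/9991) = 489559/9.
6⁶ = 46656 < 489559/9 ≤ 117649 = 7⁶, so L = 7.

7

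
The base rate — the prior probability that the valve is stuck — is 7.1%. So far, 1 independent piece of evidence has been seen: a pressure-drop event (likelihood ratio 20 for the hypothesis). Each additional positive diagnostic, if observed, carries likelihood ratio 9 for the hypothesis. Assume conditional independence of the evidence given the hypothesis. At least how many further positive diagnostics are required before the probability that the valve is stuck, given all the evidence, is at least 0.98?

2

Prior odds = 0.071/0.929 = 71/929.
Bayes factor of the evidence already in hand = 20.
Odds after that evidence = (71/929) × 20 = 1420/929.
Target odds = 0.98/0.02 = 49.
Need 9ⁿ ≥ 49 ÷ (1420/929) = 45521/1420.
9¹ = 9 falls short of 45521/1420 but 9² = 81 reaches it, so n = 2.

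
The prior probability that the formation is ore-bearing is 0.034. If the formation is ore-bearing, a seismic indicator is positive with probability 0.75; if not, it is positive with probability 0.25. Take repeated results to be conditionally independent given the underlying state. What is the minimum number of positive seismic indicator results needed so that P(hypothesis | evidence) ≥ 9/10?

Prior odds: 0.034 ÷ 0.966 = 17/483.
Likelihood ratio of a positive = 0.75/0.25 = 3.
Target odds: 0.9 ÷ 0.1 = 9.
Need (17/483) × 3ⁿ ≥ 9, i.e. 3ⁿ ≥ 4347/17.
3⁵ = 243 falls short of 4347/17 but 3⁶ = 729 reaches it, so n = 6.

6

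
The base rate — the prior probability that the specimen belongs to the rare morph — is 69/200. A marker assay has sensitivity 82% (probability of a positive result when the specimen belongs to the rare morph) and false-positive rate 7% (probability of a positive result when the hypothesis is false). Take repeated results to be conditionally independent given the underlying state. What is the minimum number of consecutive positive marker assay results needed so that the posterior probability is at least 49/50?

2

Prior odds: 0.345 ÷ 0.655 = 69/131.
Likelihood ratio of a positive result = 0.82/0.07 = 82/7.
Target odds: 0.98 ÷ 0.02 = 49.
Need (69/131) × (82/7)ⁿ ≥ 49, i.e. (82/7)ⁿ ≥ 6419/69.
(82/7)¹ = 82/7 falls short of 6419/69 but (82/7)² = 6724/49 reaches it, so n = 2.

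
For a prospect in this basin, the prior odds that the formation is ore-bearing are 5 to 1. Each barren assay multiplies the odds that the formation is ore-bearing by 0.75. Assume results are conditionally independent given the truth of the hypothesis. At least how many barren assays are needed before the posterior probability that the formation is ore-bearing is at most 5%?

16

Prior odds = 5.
Likelihood ratio per barren assay = 0.75.
Target posterior odds = 0.05/0.95 = 1/19.
Need 5 × 0.75ⁿ ≤ 1/19, i.e. 0.75ⁿ ≤ 1/95.
0.75¹⁵ ≈0.0133635 is still above 1/95 but 0.75¹⁶ ≈0.0100226 is at or below it, so n = 16.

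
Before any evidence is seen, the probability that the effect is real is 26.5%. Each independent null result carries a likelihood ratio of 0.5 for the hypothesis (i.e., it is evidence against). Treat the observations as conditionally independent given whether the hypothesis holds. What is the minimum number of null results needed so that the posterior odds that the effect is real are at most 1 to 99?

6

Prior odds = 0.265/0.735 = 53/147.
Likelihood ratio per null result = 0.5.
Target odds = 1/99.
Require 0.5ⁿ ≤ 1/99 ÷ (53/147) = 49/1749.
0.5⁵ = 0.03125 is still above 49/1749 but 0.5⁶ = 0.015625 is at or below it, so n = 6.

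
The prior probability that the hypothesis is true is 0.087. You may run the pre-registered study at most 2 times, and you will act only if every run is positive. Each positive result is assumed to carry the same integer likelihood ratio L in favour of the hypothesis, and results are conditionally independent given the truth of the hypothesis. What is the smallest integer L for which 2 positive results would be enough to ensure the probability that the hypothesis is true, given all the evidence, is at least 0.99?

Prior odds = 0.087/0.913 = 87/913.
Target odds = 0.99/0.01 = 99.
Need L² ≥ 99 ÷ (87/913) = 30129/29.
32² = 1024 < 30129/29 ≤ 1089 = 33², so L = 33.

33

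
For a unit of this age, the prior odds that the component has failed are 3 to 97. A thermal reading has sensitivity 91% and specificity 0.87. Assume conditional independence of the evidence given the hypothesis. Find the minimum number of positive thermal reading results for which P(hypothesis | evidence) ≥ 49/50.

4

Prior odds = 3/97.
False-positive rate = 1 − 0.87 = 0.13; likelihood ratio of a positive = 0.91/0.13 = 7.
Target odds: 0.98 ÷ 0.02 = 49.
Require 7ⁿ ≥ 49 ÷ (3/97) = 4753/3.
7³ = 343 falls short of 4753/3 but 7⁴ = 2401 reaches it, so n = 4.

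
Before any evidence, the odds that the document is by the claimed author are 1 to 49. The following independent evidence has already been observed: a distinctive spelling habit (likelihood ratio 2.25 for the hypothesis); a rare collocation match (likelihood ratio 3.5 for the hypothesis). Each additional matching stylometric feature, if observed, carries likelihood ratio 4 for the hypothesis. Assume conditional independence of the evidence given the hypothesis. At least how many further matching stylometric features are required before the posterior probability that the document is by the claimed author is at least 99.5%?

Prior odds = 1/49.
Combined Bayes factor of the evidence already in hand = 2.25 × 3.5 = 7.875.
Odds after that evidence = (1/49) × 7.875 = 9/56.
Target odds = 0.995/0.005 = 199.
Need 4ⁿ ≥ 199 ÷ (9/56) = 11144/9.
4⁵ = 1024 falls short of 11144/9 but 4⁶ = 4096 reaches it, so n = 6.

6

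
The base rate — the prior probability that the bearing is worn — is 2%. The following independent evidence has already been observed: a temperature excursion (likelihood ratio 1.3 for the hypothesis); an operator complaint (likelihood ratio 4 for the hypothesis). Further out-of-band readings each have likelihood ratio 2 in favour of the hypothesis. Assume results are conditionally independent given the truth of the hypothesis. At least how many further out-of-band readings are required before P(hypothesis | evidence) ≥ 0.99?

10

Prior odds = 0.02/0.98 = 1/49.
Combined Bayes factor of the evidence already in hand = 1.3 × 4 = 5.2.
Odds after that evidence = (1/49) × 5.2 = 26/245.
Target odds = 0.99/0.01 = 99.
Need 2ⁿ ≥ 99 ÷ (26/245) = 24255/26.
2⁹ = 512 falls short of 24255/26 but 2¹⁰ = 1024 reaches it, so n = 10.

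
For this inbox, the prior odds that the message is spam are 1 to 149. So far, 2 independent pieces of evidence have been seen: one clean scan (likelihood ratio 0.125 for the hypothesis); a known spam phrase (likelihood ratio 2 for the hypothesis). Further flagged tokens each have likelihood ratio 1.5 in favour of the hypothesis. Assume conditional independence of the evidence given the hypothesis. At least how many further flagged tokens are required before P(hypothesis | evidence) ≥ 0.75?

Prior odds = 1/149.
Combined Bayes factor of the evidence already in hand = 0.125 × 2 = 0.25.
Odds after that evidence = (1/149) × 0.25 = 1/596.
Target odds = 0.75/0.25 = 3.
Need 1.5ⁿ ≥ 3 ÷ (1/596) = 1788.
1.5¹⁸ = 387420489/262144 falls short of 1788 but 1.5¹⁹ ≈2216.84 reaches it, so n = 19.

19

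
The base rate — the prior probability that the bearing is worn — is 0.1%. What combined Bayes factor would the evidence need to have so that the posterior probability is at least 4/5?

3996

Prior odds = 0.001/0.999 = 1/999.
Target odds = 0.8/0.2 = 4.
Required Bayes factor = 4 ÷ (1/999) = 3996.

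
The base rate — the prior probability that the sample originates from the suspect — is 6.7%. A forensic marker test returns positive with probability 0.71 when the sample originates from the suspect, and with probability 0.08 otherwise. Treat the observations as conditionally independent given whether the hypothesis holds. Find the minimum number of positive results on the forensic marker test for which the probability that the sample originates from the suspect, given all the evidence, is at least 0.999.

5

Prior odds: 0.067 ÷ 0.933 = 67/933.
Likelihood ratio of a positive result = 0.71/0.08 = 8.875.
Target odds: 0.999 ÷ 0.001 = 999.
Require 8.875ⁿ ≥ 999 ÷ (67/933) = 932067/67.
8.875⁴ = 25411681/4096 falls short of 932067/67 but 8.875⁵ ≈55060.7 reaches it, so n = 5.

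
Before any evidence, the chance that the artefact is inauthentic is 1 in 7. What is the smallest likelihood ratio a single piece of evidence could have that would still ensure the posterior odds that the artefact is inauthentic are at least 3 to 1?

18

Prior odds = (1/7)/(6/7) = 1/6.
Target odds = 3.
Required Bayes factor = 3 ÷ (1/6) = 18.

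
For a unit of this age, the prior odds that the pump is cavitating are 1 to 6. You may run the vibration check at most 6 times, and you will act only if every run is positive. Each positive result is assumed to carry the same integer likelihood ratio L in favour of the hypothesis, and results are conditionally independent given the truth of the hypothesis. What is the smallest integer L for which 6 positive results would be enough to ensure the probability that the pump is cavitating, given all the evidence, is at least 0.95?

Prior odds = 1/6.
Target odds = 0.95/0.05 = 19.
Need L⁶ ≥ 19 ÷ (1/6) = 114.
2⁶ = 64 < 114 ≤ 729 = 3⁶, so L = 3.

3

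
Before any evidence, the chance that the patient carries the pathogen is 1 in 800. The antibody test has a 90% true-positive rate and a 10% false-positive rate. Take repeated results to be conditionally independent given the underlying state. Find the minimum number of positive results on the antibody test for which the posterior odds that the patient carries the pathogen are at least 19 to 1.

5

Prior odds: 0.00125 ÷ 0.99875 = 1/799.
Likelihood ratio of a positive result = 0.9/0.1 = 9.
Target odds = 19.
Require 9ⁿ ≥ 19 ÷ (1/799) = 15181.
9⁴ = 6561 falls short of 15181 but 9⁵ = 59049 reaches it, so n = 5.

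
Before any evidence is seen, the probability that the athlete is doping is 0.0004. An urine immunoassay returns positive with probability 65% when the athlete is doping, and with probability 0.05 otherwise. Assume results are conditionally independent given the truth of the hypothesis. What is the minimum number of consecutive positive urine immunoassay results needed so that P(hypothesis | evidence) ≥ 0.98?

5

Prior odds: 0.0004 ÷ 0.9996 = 1/2499.
Likelihood ratio of a positive result = 0.65/0.05 = 13.
Target odds: 0.98 ÷ 0.02 = 49.
Require 13ⁿ ≥ 49 ÷ (1/2499) = 122451.
13⁴ = 28561 falls short of 122451 but 13⁵ = 371293 reaches it, so n = 5.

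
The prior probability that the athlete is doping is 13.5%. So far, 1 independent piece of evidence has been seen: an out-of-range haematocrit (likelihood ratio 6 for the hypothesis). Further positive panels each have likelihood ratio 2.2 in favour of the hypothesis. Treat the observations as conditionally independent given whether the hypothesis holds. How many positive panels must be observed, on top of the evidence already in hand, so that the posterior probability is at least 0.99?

6

Prior odds = 0.135/0.865 = 27/173.
Bayes factor of the evidence already in hand = 6.
Odds after that evidence = (27/173) × 6 = 162/173.
Target odds = 0.99/0.01 = 99.
Need 2.2ⁿ ≥ 99 ÷ (162/173) = 1903/18.
2.2⁵ = 51.53632 falls short of 1903/18 but 2.2⁶ = 1771561/15625 reaches it, so n = 6.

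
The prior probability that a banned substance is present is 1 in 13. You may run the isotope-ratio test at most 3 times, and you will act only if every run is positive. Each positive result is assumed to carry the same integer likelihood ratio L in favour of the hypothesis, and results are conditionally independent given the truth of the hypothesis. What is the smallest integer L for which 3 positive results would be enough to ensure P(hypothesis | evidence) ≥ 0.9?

Prior odds = (1/13)/(12/13) = 1/12.
Target odds = 0.9/0.1 = 9.
Need L³ ≥ 9 ÷ (1/12) = 108.
4³ = 64 < 108 ≤ 125 = 5³, so L = 5.

5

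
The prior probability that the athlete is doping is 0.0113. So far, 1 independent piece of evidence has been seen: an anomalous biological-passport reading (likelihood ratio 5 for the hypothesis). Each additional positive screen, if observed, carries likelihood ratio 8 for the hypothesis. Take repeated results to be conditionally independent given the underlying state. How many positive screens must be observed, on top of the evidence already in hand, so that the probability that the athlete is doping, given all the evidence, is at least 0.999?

Prior odds = 0.0113/0.9887 = 113/9887.
Bayes factor of the evidence already in hand = 5.
Odds after that evidence = (113/9887) × 5 = 565/9887.
Target odds = 0.999/0.001 = 999.
Need 8ⁿ ≥ 999 ÷ (565/9887) = 9877113/565.
8⁴ = 4096 falls short of 9877113/565 but 8⁵ = 32768 reaches it, so n = 5.

5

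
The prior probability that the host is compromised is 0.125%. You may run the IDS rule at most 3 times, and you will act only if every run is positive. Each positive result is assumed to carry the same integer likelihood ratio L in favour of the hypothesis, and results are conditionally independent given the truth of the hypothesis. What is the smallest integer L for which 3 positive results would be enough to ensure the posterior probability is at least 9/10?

20

Prior odds = 0.00125/0.99875 = 1/799.
Target odds = 0.9/0.1 = 9.
Need L³ ≥ 9 ÷ (1/799) = 7191.
19³ = 6859 < 7191 ≤ 8000 = 20³, so L = 20.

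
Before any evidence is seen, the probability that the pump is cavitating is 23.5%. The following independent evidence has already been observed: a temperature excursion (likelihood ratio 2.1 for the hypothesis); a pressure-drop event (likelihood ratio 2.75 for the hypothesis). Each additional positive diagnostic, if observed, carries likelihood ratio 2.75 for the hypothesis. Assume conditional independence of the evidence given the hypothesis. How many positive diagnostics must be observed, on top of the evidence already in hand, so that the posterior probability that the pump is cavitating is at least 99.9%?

7

Prior odds = 0.235/0.765 = 47/153.
Combined Bayes factor of the evidence already in hand = 2.1 × 2.75 = 5.775.
Odds after that evidence = (47/153) × 5.775 = 3619/2040.
Target odds = 0.999/0.001 = 999.
Need 2.75ⁿ ≥ 999 ÷ (3619/2040) = 2037960/3619.
2.75⁶ = 1771561/4096 falls short of 2037960/3619 but 2.75⁷ = 19487171/16384 reaches it, so n = 7.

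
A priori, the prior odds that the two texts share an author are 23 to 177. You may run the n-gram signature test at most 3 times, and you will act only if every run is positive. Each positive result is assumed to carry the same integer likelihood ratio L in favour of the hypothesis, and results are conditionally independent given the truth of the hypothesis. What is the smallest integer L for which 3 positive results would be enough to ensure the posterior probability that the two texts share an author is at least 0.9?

5

Prior odds = 23/177.
Target odds = 0.9/0.1 = 9.
Need L³ ≥ 9 ÷ (23/177) = 1593/23.
4³ = 64 < 1593/23 ≤ 125 = 5³, so L = 5.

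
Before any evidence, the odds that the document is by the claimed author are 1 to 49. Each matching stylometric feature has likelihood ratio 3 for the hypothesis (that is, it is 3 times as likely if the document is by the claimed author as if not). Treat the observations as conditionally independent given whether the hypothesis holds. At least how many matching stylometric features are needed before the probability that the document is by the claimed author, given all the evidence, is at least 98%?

8

Prior odds = 1/49.
Likelihood ratio per matching stylometric feature = 3.
Target posterior odds = 0.98/0.02 = 49.
Require 3ⁿ ≥ 49 ÷ (1/49) = 2401.
3⁷ = 2187 falls short of 2401 but 3⁸ = 6561 reaches it, so n = 8.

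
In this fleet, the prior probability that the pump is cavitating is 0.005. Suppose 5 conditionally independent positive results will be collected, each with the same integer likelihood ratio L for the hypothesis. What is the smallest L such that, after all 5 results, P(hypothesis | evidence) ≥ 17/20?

Prior odds = 0.005/0.995 = 1/199.
Target odds = 0.85/0.15 = 17/3.
Need L⁵ ≥ 17/3 ÷ (1/199) = 3383/3.
4⁵ = 1024 < 3383/3 ≤ 3125 = 5⁵, so L = 5.

5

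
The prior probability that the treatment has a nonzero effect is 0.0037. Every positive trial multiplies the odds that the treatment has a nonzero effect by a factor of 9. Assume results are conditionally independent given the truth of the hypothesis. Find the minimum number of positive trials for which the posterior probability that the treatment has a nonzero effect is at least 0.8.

4

Prior odds: 0.0037 ÷ 0.9963 = 37/9963.
Likelihood ratio per positive trial = 9.
Target odds: 0.8 ÷ 0.2 = 4.
Require 9ⁿ ≥ 4 ÷ (37/9963) = 39852/37.
9³ = 729 falls short of 39852/37 but 9⁴ = 6561 reaches it, so n = 4.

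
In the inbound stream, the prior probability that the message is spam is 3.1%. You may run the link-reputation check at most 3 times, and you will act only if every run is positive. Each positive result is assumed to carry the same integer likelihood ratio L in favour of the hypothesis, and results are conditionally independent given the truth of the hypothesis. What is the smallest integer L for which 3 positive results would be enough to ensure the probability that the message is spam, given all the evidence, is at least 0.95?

Prior odds = 0.031/0.969 = 31/969.
Target odds = 0.95/0.05 = 19.
Need L³ ≥ 19 ÷ (31/969) = 18411/31.
8³ = 512 < 18411/31 ≤ 729 = 9³, so L = 9.

9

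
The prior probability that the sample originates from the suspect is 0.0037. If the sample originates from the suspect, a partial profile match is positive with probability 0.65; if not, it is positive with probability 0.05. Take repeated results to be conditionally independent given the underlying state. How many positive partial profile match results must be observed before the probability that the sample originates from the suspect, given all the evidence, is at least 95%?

Prior odds: 0.0037 ÷ 0.9963 = 37/9963.
Likelihood ratio of a positive = 0.65/0.05 = 13.
Target odds: 0.95 ÷ 0.05 = 19.
Need (37/9963) × 13ⁿ ≥ 19, i.e. 13ⁿ ≥ 189297/37.
13³ = 2197 falls short of 189297/37 but 13⁴ = 28561 reaches it, so n = 4.

4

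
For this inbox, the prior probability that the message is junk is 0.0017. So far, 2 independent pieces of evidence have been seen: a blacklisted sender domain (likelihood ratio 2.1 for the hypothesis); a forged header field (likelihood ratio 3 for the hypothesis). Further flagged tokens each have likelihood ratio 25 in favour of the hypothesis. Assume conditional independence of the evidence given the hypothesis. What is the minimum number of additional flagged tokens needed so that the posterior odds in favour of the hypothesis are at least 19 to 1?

3

Prior odds = 0.0017/0.9983 = 17/9983.
Combined Bayes factor of the evidence already in hand = 2.1 × 3 = 6.3.
Odds after that evidence = (17/9983) × 6.3 = 1071/99830.
Target odds = 19.
Need 25ⁿ ≥ 19 ÷ (1071/99830) = 1896770/1071.
25² = 625 falls short of 1896770/1071 but 25³ = 15625 reaches it, so n = 3.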